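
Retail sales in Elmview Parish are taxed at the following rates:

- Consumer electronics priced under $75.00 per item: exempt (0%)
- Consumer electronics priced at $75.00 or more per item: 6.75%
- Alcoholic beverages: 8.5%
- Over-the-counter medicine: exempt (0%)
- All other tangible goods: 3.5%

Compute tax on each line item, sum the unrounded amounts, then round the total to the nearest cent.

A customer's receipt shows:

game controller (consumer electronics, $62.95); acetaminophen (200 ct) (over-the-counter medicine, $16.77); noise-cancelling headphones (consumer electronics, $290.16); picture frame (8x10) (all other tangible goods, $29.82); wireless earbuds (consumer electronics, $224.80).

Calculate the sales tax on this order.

Game controller $62.95: consumer electronics, under $75.00 → 0% → $0.00
Acetaminophen (200 ct) $16.77: over-the-counter medicine → 0% → $0.00
Noise-cancelling headphones $290.16: consumer electronics, $75.00 or more → 6.75% → $19.5858
Picture frame (8x10) $29.82: all other tangible goods → 3.5% → $1.0437
Wireless earbuds $224.80: consumer electronics, $75.00 or more → 6.75% → $15.174
Unrounded tax sum = $35.8035 → $35.80

$35.80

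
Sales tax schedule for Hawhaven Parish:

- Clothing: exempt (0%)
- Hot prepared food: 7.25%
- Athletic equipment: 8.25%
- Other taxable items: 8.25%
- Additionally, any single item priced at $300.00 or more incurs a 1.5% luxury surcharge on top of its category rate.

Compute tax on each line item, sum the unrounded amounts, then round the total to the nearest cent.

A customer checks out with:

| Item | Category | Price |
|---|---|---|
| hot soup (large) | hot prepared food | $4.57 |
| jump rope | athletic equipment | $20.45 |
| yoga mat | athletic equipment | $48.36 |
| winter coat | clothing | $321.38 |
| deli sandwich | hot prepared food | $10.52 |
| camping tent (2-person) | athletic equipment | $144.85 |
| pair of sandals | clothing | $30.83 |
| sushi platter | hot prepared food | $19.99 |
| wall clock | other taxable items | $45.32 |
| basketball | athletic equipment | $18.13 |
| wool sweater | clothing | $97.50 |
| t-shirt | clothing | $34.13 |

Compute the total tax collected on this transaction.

$30.23

Hot soup (large) $4.57: hot prepared food → 7.25% → $0.331325
Jump rope $20.45: athletic equipment → 8.25% → $1.687125
Yoga mat $48.36: athletic equipment → 8.25% → $3.9897
Winter coat $321.38: clothing → 0% + 1.5% surcharge = 1.5% → $4.8207
Deli sandwich $10.52: hot prepared food → 7.25% → $0.7627
Camping tent (2-person) $144.85: athletic equipment → 8.25% → $11.950125
Pair of sandals $30.83: clothing → 0% → $0.00
Sushi platter $19.99: hot prepared food → 7.25% → $1.449275
Wall clock $45.32: other taxable items → 8.25% → $3.7389
Basketball $18.13: athletic equipment → 8.25% → $1.495725
Wool sweater $97.50: clothing → 0% → $0.00
T-shirt $34.13: clothing → 0% → $0.00
Unrounded tax sum = $30.225575 → $30.23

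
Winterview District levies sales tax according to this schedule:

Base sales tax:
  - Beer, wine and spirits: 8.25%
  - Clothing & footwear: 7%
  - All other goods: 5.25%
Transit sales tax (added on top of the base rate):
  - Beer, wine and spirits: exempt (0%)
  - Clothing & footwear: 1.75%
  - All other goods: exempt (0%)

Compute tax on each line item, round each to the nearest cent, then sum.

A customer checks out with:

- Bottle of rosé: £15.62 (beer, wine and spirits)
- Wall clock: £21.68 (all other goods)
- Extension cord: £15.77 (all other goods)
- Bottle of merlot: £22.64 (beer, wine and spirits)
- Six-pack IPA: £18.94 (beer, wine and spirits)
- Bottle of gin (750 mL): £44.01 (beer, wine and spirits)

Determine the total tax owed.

Bottle of rosé £15.62: beer, wine and spirits → 8.25% + 0% transit = 8.25% → £1.29
Wall clock £21.68: all other goods → 5.25% + 0% transit = 5.25% → £1.14
Extension cord £15.77: all other goods → 5.25% + 0% transit = 5.25% → £0.83
Bottle of merlot £22.64: beer, wine and spirits → 8.25% + 0% transit = 8.25% → £1.87
Six-pack IPA £18.94: beer, wine and spirits → 8.25% + 0% transit = 8.25% → £1.56
Bottle of gin (750 mL) £44.01: beer, wine and spirits → 8.25% + 0% transit = 8.25% → £3.63
Total tax = £1.29 + £1.14 + £0.83 + £1.87 + £1.56 + £3.63 = £10.32

£10.32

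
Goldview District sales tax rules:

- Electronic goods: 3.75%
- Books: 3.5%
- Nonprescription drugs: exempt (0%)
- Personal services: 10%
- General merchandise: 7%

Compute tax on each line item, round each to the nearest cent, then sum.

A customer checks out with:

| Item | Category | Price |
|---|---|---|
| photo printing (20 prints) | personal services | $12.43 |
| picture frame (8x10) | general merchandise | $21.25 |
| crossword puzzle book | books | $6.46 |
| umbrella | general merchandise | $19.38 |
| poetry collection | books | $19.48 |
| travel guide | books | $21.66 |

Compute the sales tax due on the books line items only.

$1.67

Crossword puzzle book $6.46: books → 3.5% → $0.23
Poetry collection $19.48: books → 3.5% → $0.68
Travel guide $21.66: books → 3.5% → $0.76
Tax on books = $0.23 + $0.68 + $0.76 = $1.67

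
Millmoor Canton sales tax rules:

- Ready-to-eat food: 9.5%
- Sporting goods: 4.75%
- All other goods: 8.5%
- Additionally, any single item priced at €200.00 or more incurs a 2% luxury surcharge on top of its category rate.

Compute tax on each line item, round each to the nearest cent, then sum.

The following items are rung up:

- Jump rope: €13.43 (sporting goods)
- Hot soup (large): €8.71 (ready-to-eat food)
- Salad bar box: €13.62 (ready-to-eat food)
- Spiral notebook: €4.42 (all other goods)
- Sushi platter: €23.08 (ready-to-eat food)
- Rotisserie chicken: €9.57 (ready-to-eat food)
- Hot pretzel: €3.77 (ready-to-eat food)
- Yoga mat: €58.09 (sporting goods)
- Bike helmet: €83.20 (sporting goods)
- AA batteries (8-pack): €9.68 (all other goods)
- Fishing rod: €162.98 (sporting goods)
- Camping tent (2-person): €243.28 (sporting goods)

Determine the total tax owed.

€38.29

Jump rope €13.43: sporting goods → 4.75% → €0.64
Hot soup (large) €8.71: ready-to-eat food → 9.5% → €0.83
Salad bar box €13.62: ready-to-eat food → 9.5% → €1.29
Spiral notebook €4.42: all other goods → 8.5% → €0.38
Sushi platter €23.08: ready-to-eat food → 9.5% → €2.19
Rotisserie chicken €9.57: ready-to-eat food → 9.5% → €0.91
Hot pretzel €3.77: ready-to-eat food → 9.5% → €0.36
Yoga mat €58.09: sporting goods → 4.75% → €2.76
Bike helmet €83.20: sporting goods → 4.75% → €3.95
AA batteries (8-pack) €9.68: all other goods → 8.5% → €0.82
Fishing rod €162.98: sporting goods → 4.75% → €7.74
Camping tent (2-person) €243.28: sporting goods → 4.75% + 2% surcharge = 6.75% → €16.42
Total tax = €0.64 + €0.83 + €1.29 + €0.38 + €2.19 + €0.91 + €0.36 + €2.76 + €3.95 + €0.82 + €7.74 + €16.42 = €38.29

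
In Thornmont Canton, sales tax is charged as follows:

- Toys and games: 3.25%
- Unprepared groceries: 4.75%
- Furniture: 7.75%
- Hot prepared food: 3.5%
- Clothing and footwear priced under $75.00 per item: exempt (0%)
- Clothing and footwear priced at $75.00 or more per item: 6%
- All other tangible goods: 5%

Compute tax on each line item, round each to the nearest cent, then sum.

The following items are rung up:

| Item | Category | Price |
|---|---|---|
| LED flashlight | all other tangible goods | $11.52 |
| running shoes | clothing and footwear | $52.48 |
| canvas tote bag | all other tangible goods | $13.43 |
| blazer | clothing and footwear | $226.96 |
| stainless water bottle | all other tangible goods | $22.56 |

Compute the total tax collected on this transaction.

LED flashlight $11.52: all other tangible goods → 5% → $0.58
Running shoes $52.48: clothing and footwear, under $75.00 → 0% → $0.00
Canvas tote bag $13.43: all other tangible goods → 5% → $0.67
Blazer $226.96: clothing and footwear, $75.00 or more → 6% → $13.62
Stainless water bottle $22.56: all other tangible goods → 5% → $1.13
Total tax = $0.58 + $0.67 + $13.62 + $1.13 = $16.00

$16.00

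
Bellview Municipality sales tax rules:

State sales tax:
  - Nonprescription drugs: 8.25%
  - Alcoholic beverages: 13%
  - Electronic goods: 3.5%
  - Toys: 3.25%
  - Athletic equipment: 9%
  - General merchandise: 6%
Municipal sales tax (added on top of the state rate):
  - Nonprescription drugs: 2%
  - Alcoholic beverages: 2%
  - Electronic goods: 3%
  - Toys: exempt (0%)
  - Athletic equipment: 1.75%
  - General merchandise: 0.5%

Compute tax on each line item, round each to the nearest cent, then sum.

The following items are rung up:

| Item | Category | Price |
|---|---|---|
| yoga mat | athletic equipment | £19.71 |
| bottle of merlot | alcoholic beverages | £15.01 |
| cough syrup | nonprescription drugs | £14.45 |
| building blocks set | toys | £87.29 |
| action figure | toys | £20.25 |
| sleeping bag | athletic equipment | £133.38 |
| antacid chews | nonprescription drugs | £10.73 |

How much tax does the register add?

£24.79

Yoga mat £19.71: athletic equipment → 9% + 1.75% municipal = 10.75% → £2.12
Bottle of merlot £15.01: alcoholic beverages → 13% + 2% municipal = 15% → £2.25
Cough syrup £14.45: nonprescription drugs → 8.25% + 2% municipal = 10.25% → £1.48
Building blocks set £87.29: toys → 3.25% + 0% municipal = 3.25% → £2.84
Action figure £20.25: toys → 3.25% + 0% municipal = 3.25% → £0.66
Sleeping bag £133.38: athletic equipment → 9% + 1.75% municipal = 10.75% → £14.34
Antacid chews £10.73: nonprescription drugs → 8.25% + 2% municipal = 10.25% → £1.10
Total tax = £2.12 + £2.25 + £1.48 + £2.84 + £0.66 + £14.34 + £1.10 = £24.79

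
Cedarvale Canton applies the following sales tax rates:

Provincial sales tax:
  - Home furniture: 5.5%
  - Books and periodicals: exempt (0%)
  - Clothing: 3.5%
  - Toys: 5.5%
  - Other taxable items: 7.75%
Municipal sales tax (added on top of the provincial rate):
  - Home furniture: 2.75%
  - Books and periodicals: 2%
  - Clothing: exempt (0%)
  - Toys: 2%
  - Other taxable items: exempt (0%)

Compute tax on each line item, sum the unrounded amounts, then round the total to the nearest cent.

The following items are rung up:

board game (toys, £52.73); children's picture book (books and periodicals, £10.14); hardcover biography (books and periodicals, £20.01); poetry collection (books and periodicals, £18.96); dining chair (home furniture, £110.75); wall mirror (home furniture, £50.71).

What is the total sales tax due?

Board game £52.73: toys → 5.5% + 2% municipal = 7.5% → £3.95475
Children's picture book £10.14: books and periodicals → 0% + 2% municipal = 2% → £0.2028
Hardcover biography £20.01: books and periodicals → 0% + 2% municipal = 2% → £0.4002
Poetry collection £18.96: books and periodicals → 0% + 2% municipal = 2% → £0.3792
Dining chair £110.75: home furniture → 5.5% + 2.75% municipal = 8.25% → £9.136875
Wall mirror £50.71: home furniture → 5.5% + 2.75% municipal = 8.25% → £4.183575
Unrounded tax sum = £18.2574 → £18.26

£18.26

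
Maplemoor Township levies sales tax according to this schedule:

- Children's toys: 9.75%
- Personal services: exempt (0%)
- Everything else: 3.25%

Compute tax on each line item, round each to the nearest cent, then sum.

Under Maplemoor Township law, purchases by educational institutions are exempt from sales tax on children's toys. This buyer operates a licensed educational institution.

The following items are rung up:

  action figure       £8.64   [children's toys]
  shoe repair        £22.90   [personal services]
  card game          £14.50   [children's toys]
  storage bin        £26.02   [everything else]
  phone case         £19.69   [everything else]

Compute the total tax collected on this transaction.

Action figure £8.64: children's toys, buyer-exempt → 0% → £0.00
Shoe repair £22.90: personal services → 0% → £0.00
Card game £14.50: children's toys, buyer-exempt → 0% → £0.00
Storage bin £26.02: everything else → 3.25% → £0.85
Phone case £19.69: everything else → 3.25% → £0.64
Total tax = £0.85 + £0.64 = £1.49

£1.49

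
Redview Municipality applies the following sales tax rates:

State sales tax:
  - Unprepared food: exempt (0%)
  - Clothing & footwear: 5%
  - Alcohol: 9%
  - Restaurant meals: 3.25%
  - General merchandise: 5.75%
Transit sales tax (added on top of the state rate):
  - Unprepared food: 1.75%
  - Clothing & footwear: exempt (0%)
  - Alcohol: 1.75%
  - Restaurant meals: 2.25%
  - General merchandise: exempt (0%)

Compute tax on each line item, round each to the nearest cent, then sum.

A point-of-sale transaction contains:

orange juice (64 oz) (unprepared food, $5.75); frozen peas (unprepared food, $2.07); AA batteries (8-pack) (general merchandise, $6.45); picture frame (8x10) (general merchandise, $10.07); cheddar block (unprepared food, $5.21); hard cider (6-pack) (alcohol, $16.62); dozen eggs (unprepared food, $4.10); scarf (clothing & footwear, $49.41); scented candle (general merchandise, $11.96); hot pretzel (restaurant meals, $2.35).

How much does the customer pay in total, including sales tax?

$120.32

Orange juice (64 oz) $5.75: unprepared food → 0% + 1.75% transit = 1.75% → $0.10
Frozen peas $2.07: unprepared food → 0% + 1.75% transit = 1.75% → $0.04
AA batteries (8-pack) $6.45: general merchandise → 5.75% + 0% transit = 5.75% → $0.37
Picture frame (8x10) $10.07: general merchandise → 5.75% + 0% transit = 5.75% → $0.58
Cheddar block $5.21: unprepared food → 0% + 1.75% transit = 1.75% → $0.09
Hard cider (6-pack) $16.62: alcohol → 9% + 1.75% transit = 10.75% → $1.79
Dozen eggs $4.10: unprepared food → 0% + 1.75% transit = 1.75% → $0.07
Scarf $49.41: clothing & footwear → 5% + 0% transit = 5% → $2.47
Scented candle $11.96: general merchandise → 5.75% + 0% transit = 5.75% → $0.69
Hot pretzel $2.35: restaurant meals → 3.25% + 2.25% transit = 5.5% → $0.13
Subtotal = $113.99; tax = $6.33; total due = $120.32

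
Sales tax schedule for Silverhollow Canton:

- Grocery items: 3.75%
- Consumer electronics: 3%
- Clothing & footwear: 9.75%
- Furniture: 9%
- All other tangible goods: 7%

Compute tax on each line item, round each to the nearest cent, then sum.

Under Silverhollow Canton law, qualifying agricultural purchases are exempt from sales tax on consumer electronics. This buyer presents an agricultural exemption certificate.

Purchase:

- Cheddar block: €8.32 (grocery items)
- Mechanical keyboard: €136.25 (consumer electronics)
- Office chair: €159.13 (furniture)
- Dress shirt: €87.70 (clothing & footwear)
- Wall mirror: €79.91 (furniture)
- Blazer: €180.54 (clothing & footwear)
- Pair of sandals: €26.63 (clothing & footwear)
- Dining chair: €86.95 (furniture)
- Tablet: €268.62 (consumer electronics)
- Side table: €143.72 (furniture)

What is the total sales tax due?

€71.33

Cheddar block €8.32: grocery items → 3.75% → €0.31
Mechanical keyboard €136.25: consumer electronics, buyer-exempt → 0% → €0.00
Office chair €159.13: furniture → 9% → €14.32
Dress shirt €87.70: clothing & footwear → 9.75% → €8.55
Wall mirror €79.91: furniture → 9% → €7.19
Blazer €180.54: clothing & footwear → 9.75% → €17.60
Pair of sandals €26.63: clothing & footwear → 9.75% → €2.60
Dining chair €86.95: furniture → 9% → €7.83
Tablet €268.62: consumer electronics, buyer-exempt → 0% → €0.00
Side table €143.72: furniture → 9% → €12.93
Total tax = €0.31 + €14.32 + €8.55 + €7.19 + €17.60 + €2.60 + €7.83 + €12.93 = €71.33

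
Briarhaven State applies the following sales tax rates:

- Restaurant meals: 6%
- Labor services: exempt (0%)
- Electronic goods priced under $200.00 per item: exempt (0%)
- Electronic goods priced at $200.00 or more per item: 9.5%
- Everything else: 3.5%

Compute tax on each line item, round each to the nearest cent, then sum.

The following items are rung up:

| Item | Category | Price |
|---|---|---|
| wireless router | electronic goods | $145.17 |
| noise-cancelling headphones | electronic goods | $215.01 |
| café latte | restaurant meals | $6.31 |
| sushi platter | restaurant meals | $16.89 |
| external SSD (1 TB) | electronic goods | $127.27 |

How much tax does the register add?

Wireless router $145.17: electronic goods, under $200.00 → 0% → $0.00
Noise-cancelling headphones $215.01: electronic goods, $200.00 or more → 9.5% → $20.43
Café latte $6.31: restaurant meals → 6% → $0.38
Sushi platter $16.89: restaurant meals → 6% → $1.01
External SSD (1 TB) $127.27: electronic goods, under $200.00 → 0% → $0.00
Total tax = $20.43 + $0.38 + $1.01 = $21.82

$21.82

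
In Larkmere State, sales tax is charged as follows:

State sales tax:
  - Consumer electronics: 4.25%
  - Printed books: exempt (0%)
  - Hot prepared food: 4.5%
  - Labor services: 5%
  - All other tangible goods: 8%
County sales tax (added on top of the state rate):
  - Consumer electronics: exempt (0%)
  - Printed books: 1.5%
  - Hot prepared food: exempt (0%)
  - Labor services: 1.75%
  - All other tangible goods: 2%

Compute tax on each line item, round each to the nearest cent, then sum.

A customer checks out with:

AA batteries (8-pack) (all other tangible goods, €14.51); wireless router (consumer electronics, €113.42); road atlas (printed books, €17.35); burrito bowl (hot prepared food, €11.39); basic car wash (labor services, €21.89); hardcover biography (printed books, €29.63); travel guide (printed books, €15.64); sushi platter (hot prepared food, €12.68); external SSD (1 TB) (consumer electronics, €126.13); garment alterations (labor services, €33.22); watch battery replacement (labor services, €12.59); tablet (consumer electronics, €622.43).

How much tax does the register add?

€44.66

AA batteries (8-pack) €14.51: all other tangible goods → 8% + 2% county = 10% → €1.45
Wireless router €113.42: consumer electronics → 4.25% + 0% county = 4.25% → €4.82
Road atlas €17.35: printed books → 0% + 1.5% county = 1.5% → €0.26
Burrito bowl €11.39: hot prepared food → 4.5% + 0% county = 4.5% → €0.51
Basic car wash €21.89: labor services → 5% + 1.75% county = 6.75% → €1.48
Hardcover biography €29.63: printed books → 0% + 1.5% county = 1.5% → €0.44
Travel guide €15.64: printed books → 0% + 1.5% county = 1.5% → €0.23
Sushi platter €12.68: hot prepared food → 4.5% + 0% county = 4.5% → €0.57
External SSD (1 TB) €126.13: consumer electronics → 4.25% + 0% county = 4.25% → €5.36
Garment alterations €33.22: labor services → 5% + 1.75% county = 6.75% → €2.24
Watch battery replacement €12.59: labor services → 5% + 1.75% county = 6.75% → €0.85
Tablet €622.43: consumer electronics → 4.25% + 0% county = 4.25% → €26.45
Total tax = €1.45 + €4.82 + €0.26 + €0.51 + €1.48 + €0.44 + €0.23 + €0.57 + €5.36 + €2.24 + €0.85 + €26.45 = €44.66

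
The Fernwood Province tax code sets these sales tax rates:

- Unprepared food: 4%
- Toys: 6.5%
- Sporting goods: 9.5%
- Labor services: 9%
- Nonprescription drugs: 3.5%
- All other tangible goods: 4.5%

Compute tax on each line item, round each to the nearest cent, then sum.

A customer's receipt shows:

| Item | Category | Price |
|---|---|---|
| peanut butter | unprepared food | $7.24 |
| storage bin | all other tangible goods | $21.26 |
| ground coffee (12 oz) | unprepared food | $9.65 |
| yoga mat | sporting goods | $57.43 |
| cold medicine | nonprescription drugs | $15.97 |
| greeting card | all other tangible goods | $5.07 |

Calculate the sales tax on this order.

$7.89

Peanut butter $7.24: unprepared food → 4% → $0.29
Storage bin $21.26: all other tangible goods → 4.5% → $0.96
Ground coffee (12 oz) $9.65: unprepared food → 4% → $0.39
Yoga mat $57.43: sporting goods → 9.5% → $5.46
Cold medicine $15.97: nonprescription drugs → 3.5% → $0.56
Greeting card $5.07: all other tangible goods → 4.5% → $0.23
Total tax = $0.29 + $0.96 + $0.39 + $5.46 + $0.56 + $0.23 = $7.89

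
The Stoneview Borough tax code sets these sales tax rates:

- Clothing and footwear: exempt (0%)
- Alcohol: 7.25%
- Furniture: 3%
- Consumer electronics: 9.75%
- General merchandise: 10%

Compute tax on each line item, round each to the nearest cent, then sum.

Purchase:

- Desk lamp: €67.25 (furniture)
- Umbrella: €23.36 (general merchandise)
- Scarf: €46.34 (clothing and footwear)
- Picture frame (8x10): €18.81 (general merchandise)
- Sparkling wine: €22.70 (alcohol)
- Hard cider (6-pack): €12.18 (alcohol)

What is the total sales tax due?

Desk lamp €67.25: furniture → 3% → €2.02
Umbrella €23.36: general merchandise → 10% → €2.34
Scarf €46.34: clothing and footwear → 0% → €0.00
Picture frame (8x10) €18.81: general merchandise → 10% → €1.88
Sparkling wine €22.70: alcohol → 7.25% → €1.65
Hard cider (6-pack) €12.18: alcohol → 7.25% → €0.88
Total tax = €2.02 + €2.34 + €1.88 + €1.65 + €0.88 = €8.77

€8.77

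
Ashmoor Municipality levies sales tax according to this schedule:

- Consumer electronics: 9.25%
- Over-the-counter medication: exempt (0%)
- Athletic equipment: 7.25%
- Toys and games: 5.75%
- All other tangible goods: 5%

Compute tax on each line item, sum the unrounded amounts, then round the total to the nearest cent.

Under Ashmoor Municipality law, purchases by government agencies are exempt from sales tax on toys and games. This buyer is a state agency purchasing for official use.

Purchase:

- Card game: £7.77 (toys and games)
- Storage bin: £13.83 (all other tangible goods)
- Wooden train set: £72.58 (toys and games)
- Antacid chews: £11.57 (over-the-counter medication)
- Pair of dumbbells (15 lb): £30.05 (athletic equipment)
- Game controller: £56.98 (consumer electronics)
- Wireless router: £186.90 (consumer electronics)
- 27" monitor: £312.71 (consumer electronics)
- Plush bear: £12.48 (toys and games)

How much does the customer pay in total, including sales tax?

Card game £7.77: toys and games, buyer-exempt → 0% → £0.00
Storage bin £13.83: all other tangible goods → 5% → £0.6915
Wooden train set £72.58: toys and games, buyer-exempt → 0% → £0.00
Antacid chews £11.57: over-the-counter medication → 0% → £0.00
Pair of dumbbells (15 lb) £30.05: athletic equipment → 7.25% → £2.178625
Game controller £56.98: consumer electronics → 9.25% → £5.27065
Wireless router £186.90: consumer electronics → 9.25% → £17.28825
27" monitor £312.71: consumer electronics → 9.25% → £28.925675
Plush bear £12.48: toys and games, buyer-exempt → 0% → £0.00
Subtotal = £704.87; unrounded tax = £54.3547 → £54.35; total due = £759.22

£759.22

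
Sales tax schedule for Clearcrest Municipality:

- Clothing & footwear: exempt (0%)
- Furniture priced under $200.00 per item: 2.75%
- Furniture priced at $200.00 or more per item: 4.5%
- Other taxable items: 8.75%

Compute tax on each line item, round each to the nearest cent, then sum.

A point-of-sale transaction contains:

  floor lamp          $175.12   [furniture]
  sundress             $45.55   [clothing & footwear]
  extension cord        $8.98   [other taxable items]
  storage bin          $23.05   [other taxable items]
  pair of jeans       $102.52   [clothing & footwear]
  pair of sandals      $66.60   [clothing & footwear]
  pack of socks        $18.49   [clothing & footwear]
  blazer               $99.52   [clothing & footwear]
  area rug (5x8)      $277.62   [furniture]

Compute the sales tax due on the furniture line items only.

Floor lamp $175.12: furniture, under $200.00 → 2.75% → $4.82
Area rug (5x8) $277.62: furniture, $200.00 or more → 4.5% → $12.49
Tax on furniture = $4.82 + $12.49 = $17.31

$17.31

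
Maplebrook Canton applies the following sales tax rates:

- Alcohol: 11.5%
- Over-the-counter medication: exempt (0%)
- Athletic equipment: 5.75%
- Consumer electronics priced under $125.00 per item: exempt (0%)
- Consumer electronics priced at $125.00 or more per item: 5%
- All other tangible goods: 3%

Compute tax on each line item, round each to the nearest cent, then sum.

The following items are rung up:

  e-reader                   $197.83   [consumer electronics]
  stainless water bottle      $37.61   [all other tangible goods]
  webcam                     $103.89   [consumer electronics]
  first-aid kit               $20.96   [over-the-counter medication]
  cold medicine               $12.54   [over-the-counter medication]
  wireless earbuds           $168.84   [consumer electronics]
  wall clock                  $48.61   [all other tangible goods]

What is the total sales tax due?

$20.92

E-reader $197.83: consumer electronics, $125.00 or more → 5% → $9.89
Stainless water bottle $37.61: all other tangible goods → 3% → $1.13
Webcam $103.89: consumer electronics, under $125.00 → 0% → $0.00
First-aid kit $20.96: over-the-counter medication → 0% → $0.00
Cold medicine $12.54: over-the-counter medication → 0% → $0.00
Wireless earbuds $168.84: consumer electronics, $125.00 or more → 5% → $8.44
Wall clock $48.61: all other tangible goods → 3% → $1.46
Total tax = $9.89 + $1.13 + $8.44 + $1.46 = $20.92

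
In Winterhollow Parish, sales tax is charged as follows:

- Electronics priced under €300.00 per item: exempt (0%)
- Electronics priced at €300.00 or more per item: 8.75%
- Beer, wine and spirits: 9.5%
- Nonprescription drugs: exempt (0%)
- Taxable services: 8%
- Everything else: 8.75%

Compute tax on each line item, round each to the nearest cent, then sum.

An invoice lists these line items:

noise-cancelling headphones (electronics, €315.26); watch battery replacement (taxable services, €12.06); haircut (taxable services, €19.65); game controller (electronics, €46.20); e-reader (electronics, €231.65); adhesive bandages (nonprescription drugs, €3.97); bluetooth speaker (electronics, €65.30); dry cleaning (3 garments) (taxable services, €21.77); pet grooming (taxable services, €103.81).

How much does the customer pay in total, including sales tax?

Noise-cancelling headphones €315.26: electronics, €300.00 or more → 8.75% → €27.59
Watch battery replacement €12.06: taxable services → 8% → €0.96
Haircut €19.65: taxable services → 8% → €1.57
Game controller €46.20: electronics, under €300.00 → 0% → €0.00
E-reader €231.65: electronics, under €300.00 → 0% → €0.00
Adhesive bandages €3.97: nonprescription drugs → 0% → €0.00
Bluetooth speaker €65.30: electronics, under €300.00 → 0% → €0.00
Dry cleaning (3 garments) €21.77: taxable services → 8% → €1.74
Pet grooming €103.81: taxable services → 8% → €8.30
Subtotal = €819.67; tax = €40.16; total due = €859.83

€859.83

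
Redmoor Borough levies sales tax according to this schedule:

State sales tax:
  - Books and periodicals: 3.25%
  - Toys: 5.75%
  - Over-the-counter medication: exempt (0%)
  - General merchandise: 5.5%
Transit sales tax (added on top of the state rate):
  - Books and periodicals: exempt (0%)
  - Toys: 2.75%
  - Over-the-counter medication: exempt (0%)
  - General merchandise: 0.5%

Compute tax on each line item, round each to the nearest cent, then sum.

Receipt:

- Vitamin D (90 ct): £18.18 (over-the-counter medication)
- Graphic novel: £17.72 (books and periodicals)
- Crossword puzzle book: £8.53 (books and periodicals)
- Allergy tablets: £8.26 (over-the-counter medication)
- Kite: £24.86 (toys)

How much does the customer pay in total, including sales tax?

£80.52

Vitamin D (90 ct) £18.18: over-the-counter medication → 0% + 0% transit = 0% → £0.00
Graphic novel £17.72: books and periodicals → 3.25% + 0% transit = 3.25% → £0.58
Crossword puzzle book £8.53: books and periodicals → 3.25% + 0% transit = 3.25% → £0.28
Allergy tablets £8.26: over-the-counter medication → 0% + 0% transit = 0% → £0.00
Kite £24.86: toys → 5.75% + 2.75% transit = 8.5% → £2.11
Subtotal = £77.55; tax = £2.97; total due = £80.52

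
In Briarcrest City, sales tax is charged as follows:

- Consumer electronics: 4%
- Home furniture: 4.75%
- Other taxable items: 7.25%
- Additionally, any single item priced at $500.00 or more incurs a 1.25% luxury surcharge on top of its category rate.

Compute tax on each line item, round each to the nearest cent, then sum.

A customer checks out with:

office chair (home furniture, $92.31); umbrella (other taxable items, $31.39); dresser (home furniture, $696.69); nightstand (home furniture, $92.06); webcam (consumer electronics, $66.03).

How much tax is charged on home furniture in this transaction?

Office chair $92.31: home furniture → 4.75% → $4.38
Dresser $696.69: home furniture → 4.75% + 1.25% surcharge = 6% → $41.80
Nightstand $92.06: home furniture → 4.75% → $4.37
Tax on home furniture = $4.38 + $41.80 + $4.37 = $50.55

$50.55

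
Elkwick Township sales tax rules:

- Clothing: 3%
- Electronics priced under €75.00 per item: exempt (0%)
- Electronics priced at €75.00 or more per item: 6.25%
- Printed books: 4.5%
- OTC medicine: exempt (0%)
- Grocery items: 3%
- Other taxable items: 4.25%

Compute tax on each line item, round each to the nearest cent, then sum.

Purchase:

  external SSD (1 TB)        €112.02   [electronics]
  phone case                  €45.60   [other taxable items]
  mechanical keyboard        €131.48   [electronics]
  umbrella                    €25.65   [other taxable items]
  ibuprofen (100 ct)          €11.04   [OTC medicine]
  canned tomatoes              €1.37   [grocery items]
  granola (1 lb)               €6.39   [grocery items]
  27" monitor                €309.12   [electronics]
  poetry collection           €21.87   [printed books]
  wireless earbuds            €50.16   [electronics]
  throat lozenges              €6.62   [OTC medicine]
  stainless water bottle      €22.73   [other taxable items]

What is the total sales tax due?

€39.75

External SSD (1 TB) €112.02: electronics, €75.00 or more → 6.25% → €7.00
Phone case €45.60: other taxable items → 4.25% → €1.94
Mechanical keyboard €131.48: electronics, €75.00 or more → 6.25% → €8.22
Umbrella €25.65: other taxable items → 4.25% → €1.09
Ibuprofen (100 ct) €11.04: OTC medicine → 0% → €0.00
Canned tomatoes €1.37: grocery items → 3% → €0.04
Granola (1 lb) €6.39: grocery items → 3% → €0.19
27" monitor €309.12: electronics, €75.00 or more → 6.25% → €19.32
Poetry collection €21.87: printed books → 4.5% → €0.98
Wireless earbuds €50.16: electronics, under €75.00 → 0% → €0.00
Throat lozenges €6.62: OTC medicine → 0% → €0.00
Stainless water bottle €22.73: other taxable items → 4.25% → €0.97
Total tax = €7.00 + €1.94 + €8.22 + €1.09 + €0.04 + €0.19 + €19.32 + €0.98 + €0.97 = €39.75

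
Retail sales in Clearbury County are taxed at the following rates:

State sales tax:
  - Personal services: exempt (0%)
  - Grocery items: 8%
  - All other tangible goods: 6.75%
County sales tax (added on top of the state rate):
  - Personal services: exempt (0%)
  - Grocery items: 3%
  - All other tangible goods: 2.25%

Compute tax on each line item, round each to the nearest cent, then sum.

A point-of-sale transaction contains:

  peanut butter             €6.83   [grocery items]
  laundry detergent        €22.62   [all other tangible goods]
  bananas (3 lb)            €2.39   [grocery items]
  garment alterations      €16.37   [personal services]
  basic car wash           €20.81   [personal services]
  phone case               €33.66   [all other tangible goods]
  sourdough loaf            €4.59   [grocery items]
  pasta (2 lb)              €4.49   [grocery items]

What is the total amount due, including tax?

€118.83

Peanut butter €6.83: grocery items → 8% + 3% county = 11% → €0.75
Laundry detergent €22.62: all other tangible goods → 6.75% + 2.25% county = 9% → €2.04
Bananas (3 lb) €2.39: grocery items → 8% + 3% county = 11% → €0.26
Garment alterations €16.37: personal services → 0% + 0% county = 0% → €0.00
Basic car wash €20.81: personal services → 0% + 0% county = 0% → €0.00
Phone case €33.66: all other tangible goods → 6.75% + 2.25% county = 9% → €3.03
Sourdough loaf €4.59: grocery items → 8% + 3% county = 11% → €0.50
Pasta (2 lb) €4.49: grocery items → 8% + 3% county = 11% → €0.49
Subtotal = €111.76; tax = €7.07; total due = €118.83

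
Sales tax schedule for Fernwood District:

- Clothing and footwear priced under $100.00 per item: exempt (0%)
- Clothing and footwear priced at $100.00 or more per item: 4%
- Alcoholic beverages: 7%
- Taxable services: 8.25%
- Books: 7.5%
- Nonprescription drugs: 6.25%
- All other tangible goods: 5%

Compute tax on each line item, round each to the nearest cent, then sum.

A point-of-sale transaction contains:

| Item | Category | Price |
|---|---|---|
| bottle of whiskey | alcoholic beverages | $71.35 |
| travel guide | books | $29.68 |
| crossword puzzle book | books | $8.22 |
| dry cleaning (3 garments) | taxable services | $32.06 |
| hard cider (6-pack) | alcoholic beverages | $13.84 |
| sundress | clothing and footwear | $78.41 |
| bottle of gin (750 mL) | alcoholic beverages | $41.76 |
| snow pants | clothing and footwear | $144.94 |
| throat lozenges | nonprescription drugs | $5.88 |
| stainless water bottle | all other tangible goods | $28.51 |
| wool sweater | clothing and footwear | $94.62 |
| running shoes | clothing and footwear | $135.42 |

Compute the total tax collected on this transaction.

$27.39

Bottle of whiskey $71.35: alcoholic beverages → 7% → $4.99
Travel guide $29.68: books → 7.5% → $2.23
Crossword puzzle book $8.22: books → 7.5% → $0.62
Dry cleaning (3 garments) $32.06: taxable services → 8.25% → $2.64
Hard cider (6-pack) $13.84: alcoholic beverages → 7% → $0.97
Sundress $78.41: clothing and footwear, under $100.00 → 0% → $0.00
Bottle of gin (750 mL) $41.76: alcoholic beverages → 7% → $2.92
Snow pants $144.94: clothing and footwear, $100.00 or more → 4% → $5.80
Throat lozenges $5.88: nonprescription drugs → 6.25% → $0.37
Stainless water bottle $28.51: all other tangible goods → 5% → $1.43
Wool sweater $94.62: clothing and footwear, under $100.00 → 0% → $0.00
Running shoes $135.42: clothing and footwear, $100.00 or more → 4% → $5.42
Total tax = $4.99 + $2.23 + $0.62 + $2.64 + $0.97 + $2.92 + $5.80 + $0.37 + $1.43 + $5.42 = $27.39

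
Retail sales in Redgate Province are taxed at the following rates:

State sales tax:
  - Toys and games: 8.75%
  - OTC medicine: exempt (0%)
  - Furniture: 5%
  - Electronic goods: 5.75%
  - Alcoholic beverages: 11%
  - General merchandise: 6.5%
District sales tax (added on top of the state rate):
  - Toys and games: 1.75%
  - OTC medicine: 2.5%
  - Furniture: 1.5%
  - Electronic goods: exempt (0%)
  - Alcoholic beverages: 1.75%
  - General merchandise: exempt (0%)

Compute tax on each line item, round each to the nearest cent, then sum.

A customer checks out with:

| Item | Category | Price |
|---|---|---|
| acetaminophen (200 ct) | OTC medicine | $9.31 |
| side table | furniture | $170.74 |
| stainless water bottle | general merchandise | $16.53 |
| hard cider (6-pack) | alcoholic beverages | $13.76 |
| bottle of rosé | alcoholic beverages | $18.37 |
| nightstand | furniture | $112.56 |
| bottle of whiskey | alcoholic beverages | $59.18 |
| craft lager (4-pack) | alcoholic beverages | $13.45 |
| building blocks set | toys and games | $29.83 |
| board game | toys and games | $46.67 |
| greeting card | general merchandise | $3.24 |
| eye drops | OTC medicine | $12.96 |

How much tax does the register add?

Acetaminophen (200 ct) $9.31: OTC medicine → 0% + 2.5% district = 2.5% → $0.23
Side table $170.74: furniture → 5% + 1.5% district = 6.5% → $11.10
Stainless water bottle $16.53: general merchandise → 6.5% + 0% district = 6.5% → $1.07
Hard cider (6-pack) $13.76: alcoholic beverages → 11% + 1.75% district = 12.75% → $1.75
Bottle of rosé $18.37: alcoholic beverages → 11% + 1.75% district = 12.75% → $2.34
Nightstand $112.56: furniture → 5% + 1.5% district = 6.5% → $7.32
Bottle of whiskey $59.18: alcoholic beverages → 11% + 1.75% district = 12.75% → $7.55
Craft lager (4-pack) $13.45: alcoholic beverages → 11% + 1.75% district = 12.75% → $1.71
Building blocks set $29.83: toys and games → 8.75% + 1.75% district = 10.5% → $3.13
Board game $46.67: toys and games → 8.75% + 1.75% district = 10.5% → $4.90
Greeting card $3.24: general merchandise → 6.5% + 0% district = 6.5% → $0.21
Eye drops $12.96: OTC medicine → 0% + 2.5% district = 2.5% → $0.32
Total tax = $0.23 + $11.10 + $1.07 + $1.75 + $2.34 + $7.32 + $7.55 + $1.71 + $3.13 + $4.90 + $0.21 + $0.32 = $41.63

$41.63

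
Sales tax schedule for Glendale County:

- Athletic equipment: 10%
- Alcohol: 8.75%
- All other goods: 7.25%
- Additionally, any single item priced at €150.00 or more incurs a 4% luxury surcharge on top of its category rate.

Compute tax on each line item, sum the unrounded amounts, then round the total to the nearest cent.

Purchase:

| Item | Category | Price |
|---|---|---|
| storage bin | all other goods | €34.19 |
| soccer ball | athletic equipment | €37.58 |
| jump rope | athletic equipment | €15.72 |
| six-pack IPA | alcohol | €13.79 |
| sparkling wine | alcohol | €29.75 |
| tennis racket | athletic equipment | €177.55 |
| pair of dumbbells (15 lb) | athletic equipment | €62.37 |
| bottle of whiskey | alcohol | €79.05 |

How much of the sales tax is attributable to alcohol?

Six-pack IPA €13.79: alcohol → 8.75% → €1.206625
Sparkling wine €29.75: alcohol → 8.75% → €2.603125
Bottle of whiskey €79.05: alcohol → 8.75% → €6.916875
Tax on alcohol: unrounded sum = €10.726625 → €10.73

€10.73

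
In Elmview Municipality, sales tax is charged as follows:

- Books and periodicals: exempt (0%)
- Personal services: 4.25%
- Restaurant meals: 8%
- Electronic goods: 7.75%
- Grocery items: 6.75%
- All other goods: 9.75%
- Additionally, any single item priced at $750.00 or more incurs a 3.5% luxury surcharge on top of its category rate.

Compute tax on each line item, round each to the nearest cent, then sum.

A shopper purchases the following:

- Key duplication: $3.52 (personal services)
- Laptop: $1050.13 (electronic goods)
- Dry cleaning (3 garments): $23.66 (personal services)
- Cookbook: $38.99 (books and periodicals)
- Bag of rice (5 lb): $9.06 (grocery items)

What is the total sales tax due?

$119.91

Key duplication $3.52: personal services → 4.25% → $0.15
Laptop $1050.13: electronic goods → 7.75% + 3.5% surcharge = 11.25% → $118.14
Dry cleaning (3 garments) $23.66: personal services → 4.25% → $1.01
Cookbook $38.99: books and periodicals → 0% → $0.00
Bag of rice (5 lb) $9.06: grocery items → 6.75% → $0.61
Total tax = $0.15 + $118.14 + $1.01 + $0.61 = $119.91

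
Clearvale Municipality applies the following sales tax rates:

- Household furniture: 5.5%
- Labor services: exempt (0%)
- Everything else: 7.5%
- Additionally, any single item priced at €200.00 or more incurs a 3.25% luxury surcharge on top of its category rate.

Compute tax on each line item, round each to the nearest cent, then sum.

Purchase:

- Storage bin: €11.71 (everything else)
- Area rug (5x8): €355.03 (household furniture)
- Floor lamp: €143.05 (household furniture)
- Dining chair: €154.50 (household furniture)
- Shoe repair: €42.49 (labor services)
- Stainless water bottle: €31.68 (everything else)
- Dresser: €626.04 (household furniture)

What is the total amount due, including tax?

€1469.98

Storage bin €11.71: everything else → 7.5% → €0.88
Area rug (5x8) €355.03: household furniture → 5.5% + 3.25% surcharge = 8.75% → €31.07
Floor lamp €143.05: household furniture → 5.5% → €7.87
Dining chair €154.50: household furniture → 5.5% → €8.50
Shoe repair €42.49: labor services → 0% → €0.00
Stainless water bottle €31.68: everything else → 7.5% → €2.38
Dresser €626.04: household furniture → 5.5% + 3.25% surcharge = 8.75% → €54.78
Subtotal = €1364.50; tax = €105.48; total due = €1469.98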